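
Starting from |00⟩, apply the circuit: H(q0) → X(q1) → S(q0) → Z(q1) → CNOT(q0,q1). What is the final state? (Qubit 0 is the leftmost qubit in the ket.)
-1/√2|01⟩ - (1/√2)i|10⟩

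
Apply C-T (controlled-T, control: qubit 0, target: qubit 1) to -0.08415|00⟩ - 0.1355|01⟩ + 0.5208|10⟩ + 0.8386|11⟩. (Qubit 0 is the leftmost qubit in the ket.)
-0.08415|00⟩ - 0.1355|01⟩ + 0.5208|10⟩ + (0.593 + 0.593i)|11⟩

C-T leaves the control-|0⟩ kets |00⟩, |01⟩ unchanged and applies T to qubit 1 on the control-|1⟩ pair (|10⟩, |11⟩).
T = [[1, 0], [0, (1/√2 + (1/√2)i)]].
With a = amp(|10⟩) = 0.5208 and b = amp(|11⟩) = 0.8386:
new amp(|10⟩) = (1)·a = 0.5208
new amp(|11⟩) = (1/√2 + (1/√2)i)·b = (0.593 + 0.593i)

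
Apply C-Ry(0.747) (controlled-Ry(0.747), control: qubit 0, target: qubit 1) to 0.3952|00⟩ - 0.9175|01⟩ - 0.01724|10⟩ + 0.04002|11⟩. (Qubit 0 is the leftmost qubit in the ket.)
0.3952|00⟩ - 0.9175|01⟩ - 0.03065|10⟩ + 0.03097|11⟩

C-Ry(0.747) leaves the control-|0⟩ kets |00⟩, |01⟩ unchanged and applies Ry(0.747) to qubit 1 on the control-|1⟩ pair (|10⟩, |11⟩).
Ry(0.747) = [[cos(θ/2), −sin(θ/2)], [sin(θ/2), cos(θ/2)]]; θ = 0.747, cos(θ/2) ≈ 0.931056, sin(θ/2) ≈ 0.364876.
With a = amp(|10⟩) = -0.01724 and b = amp(|11⟩) = 0.04002:
new amp(|10⟩) = (0.931056)·a + (-0.364876)·b = -0.03065
new amp(|11⟩) = (0.364876)·a + (0.931056)·b = 0.03097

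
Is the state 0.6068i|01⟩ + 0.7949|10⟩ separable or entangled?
Entangled

Writing the state as a|00⟩ + b|01⟩ + c|10⟩ + d|11⟩, it is a product state iff ad − bc = 0.
Here (a, b, c, d) = (0, 0.6068i, 0.7949, 0): ad − bc = (0)(0) − (0.6068i)(0.7949) = -0.4823i ≠ 0, so the state is entangled.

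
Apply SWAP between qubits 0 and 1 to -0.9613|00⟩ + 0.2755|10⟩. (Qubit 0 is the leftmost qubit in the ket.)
-0.9613|00⟩ + 0.2755|01⟩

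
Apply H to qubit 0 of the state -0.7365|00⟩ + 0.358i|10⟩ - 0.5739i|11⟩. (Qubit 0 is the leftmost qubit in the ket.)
(-0.5208 + 0.2531i)|00⟩ - 0.4058i|01⟩ + (-0.5208 - 0.2531i)|10⟩ + 0.4058i|11⟩

H on qubit 0 mixes each pair of kets that differ only in qubit 0: amplitudes (a, b) of (|…0…⟩, |…1…⟩) become ((a + b)/√2, (a − b)/√2). Kets absent from the input have amplitude 0.
(|00⟩, |10⟩): (a, b) = (-0.7365, 0.358i) → ((-0.5208 + 0.2531i), (-0.5208 - 0.2531i))
(|01⟩, |11⟩): (a, b) = (0, -0.5739i) → (-0.4058i, 0.4058i)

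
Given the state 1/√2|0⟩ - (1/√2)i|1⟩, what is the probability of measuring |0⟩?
1/2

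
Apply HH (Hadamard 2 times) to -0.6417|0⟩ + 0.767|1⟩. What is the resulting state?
-0.6417|0⟩ + 0.767|1⟩

H² = I, so an even number of Hadamards cancels: H^2 = I and the state is unchanged.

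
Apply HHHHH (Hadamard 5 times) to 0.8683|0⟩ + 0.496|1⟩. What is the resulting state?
0.9647|0⟩ + 0.2633|1⟩

H² = I, so H^5 = H: a single Hadamard. With (a, b) = (0.8683, 0.496), H gives ((a + b)/√2, (a − b)/√2) = (0.9647, 0.2633).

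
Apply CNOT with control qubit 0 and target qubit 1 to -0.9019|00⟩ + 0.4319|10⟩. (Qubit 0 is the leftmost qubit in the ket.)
-0.9019|00⟩ + 0.4319|11⟩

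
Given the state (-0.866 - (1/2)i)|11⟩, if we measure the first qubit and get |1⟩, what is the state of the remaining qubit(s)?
(-0.866 - 0.5i)|1⟩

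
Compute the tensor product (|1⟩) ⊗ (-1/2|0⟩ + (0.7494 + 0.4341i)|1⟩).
-1/2|10⟩ + (0.7494 + 0.4341i)|11⟩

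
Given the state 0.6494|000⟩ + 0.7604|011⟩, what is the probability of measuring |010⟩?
0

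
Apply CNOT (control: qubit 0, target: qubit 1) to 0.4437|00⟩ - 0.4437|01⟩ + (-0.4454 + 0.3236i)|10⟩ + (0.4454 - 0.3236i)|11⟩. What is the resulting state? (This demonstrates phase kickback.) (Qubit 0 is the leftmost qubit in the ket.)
0.4437|00⟩ - 0.4437|01⟩ + (0.4454 - 0.3236i)|10⟩ + (-0.4454 + 0.3236i)|11⟩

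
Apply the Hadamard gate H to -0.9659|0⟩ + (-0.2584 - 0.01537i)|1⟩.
(-0.8657 - 0.01087i)|0⟩ + (-0.5003 + 0.01087i)|1⟩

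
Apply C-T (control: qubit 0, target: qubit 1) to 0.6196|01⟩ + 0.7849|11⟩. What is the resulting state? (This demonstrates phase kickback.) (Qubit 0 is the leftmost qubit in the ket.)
0.6196|01⟩ + (0.555 + 0.555i)|11⟩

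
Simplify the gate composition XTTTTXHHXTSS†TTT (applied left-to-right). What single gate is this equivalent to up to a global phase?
X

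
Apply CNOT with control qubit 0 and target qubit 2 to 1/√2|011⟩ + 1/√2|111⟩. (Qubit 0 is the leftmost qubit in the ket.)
1/√2|011⟩ + 1/√2|110⟩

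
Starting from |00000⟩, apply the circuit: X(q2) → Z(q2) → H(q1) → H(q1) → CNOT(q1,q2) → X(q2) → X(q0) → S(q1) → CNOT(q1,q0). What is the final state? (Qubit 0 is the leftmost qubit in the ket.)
-|10000⟩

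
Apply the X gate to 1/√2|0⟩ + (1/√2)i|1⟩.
(1/√2)i|0⟩ + 1/√2|1⟩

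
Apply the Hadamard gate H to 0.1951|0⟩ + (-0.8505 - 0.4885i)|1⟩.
(-0.4634 - 0.3454i)|0⟩ + (0.7394 + 0.3454i)|1⟩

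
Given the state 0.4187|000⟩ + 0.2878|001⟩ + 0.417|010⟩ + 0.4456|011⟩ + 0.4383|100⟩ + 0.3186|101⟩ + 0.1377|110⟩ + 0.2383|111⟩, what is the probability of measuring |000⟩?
0.1753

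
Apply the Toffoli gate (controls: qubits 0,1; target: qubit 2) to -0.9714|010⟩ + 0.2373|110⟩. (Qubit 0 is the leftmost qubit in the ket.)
-0.9714|010⟩ + 0.2373|111⟩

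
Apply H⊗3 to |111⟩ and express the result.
1/√8|000⟩ - 1/√8|001⟩ - 1/√8|010⟩ + 1/√8|011⟩ - 1/√8|100⟩ + 1/√8|101⟩ + 1/√8|110⟩ - 1/√8|111⟩

H⊗3 gives amp(|y⟩) = (1/2√2) Σ_x (−1)^(x·y) amp(|x⟩), where x·y is the number of positions in which both x and y have a 1.
|000⟩: (1)/(2√2) = 1/√8
|001⟩: (-1)/(2√2) = -1/√8
|010⟩: (-1)/(2√2) = -1/√8
|011⟩: (1)/(2√2) = 1/√8
|100⟩: (-1)/(2√2) = -1/√8
|101⟩: (1)/(2√2) = 1/√8
|110⟩: (1)/(2√2) = 1/√8
|111⟩: (-1)/(2√2) = -1/√8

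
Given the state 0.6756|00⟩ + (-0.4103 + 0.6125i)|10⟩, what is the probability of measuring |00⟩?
0.4564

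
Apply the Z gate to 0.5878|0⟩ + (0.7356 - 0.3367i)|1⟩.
0.5878|0⟩ + (-0.7356 + 0.3367i)|1⟩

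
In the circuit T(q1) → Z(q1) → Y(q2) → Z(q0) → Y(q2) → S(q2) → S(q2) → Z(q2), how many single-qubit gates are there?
8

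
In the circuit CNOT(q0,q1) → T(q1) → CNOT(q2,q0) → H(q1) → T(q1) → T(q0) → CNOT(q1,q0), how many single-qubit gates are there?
4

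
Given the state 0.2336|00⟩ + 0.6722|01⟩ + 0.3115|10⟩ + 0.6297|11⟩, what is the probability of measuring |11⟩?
0.3965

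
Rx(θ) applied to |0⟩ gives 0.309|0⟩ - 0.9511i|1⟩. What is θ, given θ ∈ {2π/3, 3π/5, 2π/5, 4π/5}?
4π/5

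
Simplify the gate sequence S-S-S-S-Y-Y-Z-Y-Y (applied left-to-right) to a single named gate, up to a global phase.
Z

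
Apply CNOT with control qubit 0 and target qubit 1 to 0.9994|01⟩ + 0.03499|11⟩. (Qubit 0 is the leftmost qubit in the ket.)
0.9994|01⟩ + 0.03499|10⟩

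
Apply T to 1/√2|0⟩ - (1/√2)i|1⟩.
1/√2|0⟩ + (1/2 - (1/2)i)|1⟩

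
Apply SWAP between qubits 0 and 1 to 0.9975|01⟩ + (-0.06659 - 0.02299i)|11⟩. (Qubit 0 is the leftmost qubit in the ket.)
0.9975|10⟩ + (-0.06659 - 0.02299i)|11⟩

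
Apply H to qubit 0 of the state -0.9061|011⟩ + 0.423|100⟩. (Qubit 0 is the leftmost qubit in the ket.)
0.2991|000⟩ - 0.6407|011⟩ - 0.2991|100⟩ - 0.6407|111⟩

H on qubit 0 mixes each pair of kets that differ only in qubit 0: amplitudes (a, b) of (|…0…⟩, |…1…⟩) become ((a + b)/√2, (a − b)/√2). Kets absent from the input have amplitude 0.
(|000⟩, |100⟩): (a, b) = (0, 0.423) → (0.2991, -0.2991)
(|011⟩, |111⟩): (a, b) = (-0.9061, 0) → (-0.6407, -0.6407)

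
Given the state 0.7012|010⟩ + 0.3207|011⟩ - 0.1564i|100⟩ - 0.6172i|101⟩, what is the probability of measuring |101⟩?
0.3809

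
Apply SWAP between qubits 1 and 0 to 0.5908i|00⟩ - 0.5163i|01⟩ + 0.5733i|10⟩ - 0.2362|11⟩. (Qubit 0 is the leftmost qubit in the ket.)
0.5908i|00⟩ + 0.5733i|01⟩ - 0.5163i|10⟩ - 0.2362|11⟩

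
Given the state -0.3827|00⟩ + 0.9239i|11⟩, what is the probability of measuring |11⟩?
0.8536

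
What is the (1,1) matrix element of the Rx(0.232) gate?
0.9933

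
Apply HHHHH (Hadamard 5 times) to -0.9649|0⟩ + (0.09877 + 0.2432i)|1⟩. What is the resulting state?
(-0.6124 + 0.172i)|0⟩ + (-0.7521 - 0.172i)|1⟩

H² = I, so H^5 = H: a single Hadamard. With (a, b) = (-0.9649, (0.09877 + 0.2432i)), H gives ((a + b)/√2, (a − b)/√2) = ((-0.6124 + 0.172i), (-0.7521 - 0.172i)).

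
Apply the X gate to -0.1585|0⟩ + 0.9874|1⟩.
0.9874|0⟩ - 0.1585|1⟩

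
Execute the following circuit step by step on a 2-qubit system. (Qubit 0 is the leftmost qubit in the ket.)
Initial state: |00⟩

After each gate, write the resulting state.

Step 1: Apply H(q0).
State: 1/√2|00⟩ + 1/√2|10⟩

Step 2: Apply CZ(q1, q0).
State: 1/√2|00⟩ + 1/√2|10⟩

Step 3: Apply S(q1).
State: 1/√2|00⟩ + 1/√2|10⟩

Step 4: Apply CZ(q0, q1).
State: 1/√2|00⟩ + 1/√2|10⟩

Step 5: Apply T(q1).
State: 1/√2|00⟩ + 1/√2|10⟩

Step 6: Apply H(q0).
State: |00⟩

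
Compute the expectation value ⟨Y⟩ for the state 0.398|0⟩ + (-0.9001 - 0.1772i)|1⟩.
-0.1411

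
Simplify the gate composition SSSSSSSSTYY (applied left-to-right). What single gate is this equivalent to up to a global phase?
T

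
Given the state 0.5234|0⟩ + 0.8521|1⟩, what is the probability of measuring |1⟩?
0.7261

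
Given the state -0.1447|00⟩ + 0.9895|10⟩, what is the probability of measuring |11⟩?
0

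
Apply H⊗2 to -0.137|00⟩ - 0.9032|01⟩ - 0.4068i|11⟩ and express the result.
(-0.5201 - 0.2034i)|00⟩ + (0.3831 + 0.2034i)|01⟩ + (-0.5201 + 0.2034i)|10⟩ + (0.3831 - 0.2034i)|11⟩

H⊗2 gives amp(|y⟩) = (1/2) Σ_x (−1)^(x·y) amp(|x⟩), where x·y is the number of positions in which both x and y have a 1.
|00⟩: (-0.137 - 0.9032 - 0.4068i)/2 = (-0.5201 - 0.2034i)
|01⟩: (-0.137 + 0.9032 + 0.4068i)/2 = (0.3831 + 0.2034i)
|10⟩: (-0.137 - 0.9032 + 0.4068i)/2 = (-0.5201 + 0.2034i)
|11⟩: (-0.137 + 0.9032 - 0.4068i)/2 = (0.3831 - 0.2034i)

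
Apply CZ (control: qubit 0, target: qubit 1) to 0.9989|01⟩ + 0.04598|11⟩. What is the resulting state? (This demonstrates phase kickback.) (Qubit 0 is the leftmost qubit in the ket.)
0.9989|01⟩ - 0.04598|11⟩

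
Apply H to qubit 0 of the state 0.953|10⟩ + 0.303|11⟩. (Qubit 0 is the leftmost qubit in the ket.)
0.6739|00⟩ + 0.2143|01⟩ - 0.6739|10⟩ - 0.2143|11⟩

H on qubit 0 mixes each pair of kets that differ only in qubit 0: amplitudes (a, b) of (|…0…⟩, |…1…⟩) become ((a + b)/√2, (a − b)/√2). Kets absent from the input have amplitude 0.
(|00⟩, |10⟩): (a, b) = (0, 0.953) → (0.6739, -0.6739)
(|01⟩, |11⟩): (a, b) = (0, 0.303) → (0.2143, -0.2143)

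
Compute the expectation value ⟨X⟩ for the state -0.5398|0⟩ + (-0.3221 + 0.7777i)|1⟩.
0.3477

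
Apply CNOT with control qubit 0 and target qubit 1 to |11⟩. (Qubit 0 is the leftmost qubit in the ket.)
|10⟩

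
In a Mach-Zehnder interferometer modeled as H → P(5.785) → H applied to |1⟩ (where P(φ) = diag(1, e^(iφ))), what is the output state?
(0.06077 + 0.2389i)|0⟩ + (0.9392 - 0.2389i)|1⟩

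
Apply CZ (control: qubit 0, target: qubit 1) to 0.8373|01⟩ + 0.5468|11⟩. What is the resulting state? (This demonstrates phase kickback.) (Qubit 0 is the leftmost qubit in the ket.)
0.8373|01⟩ - 0.5468|11⟩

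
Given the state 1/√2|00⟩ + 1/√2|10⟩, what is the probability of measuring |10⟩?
1/2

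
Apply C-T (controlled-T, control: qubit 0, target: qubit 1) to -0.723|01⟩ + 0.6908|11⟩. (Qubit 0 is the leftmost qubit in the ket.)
-0.723|01⟩ + (0.4885 + 0.4885i)|11⟩

C-T leaves the control-|0⟩ kets |00⟩, |01⟩ unchanged and applies T to qubit 1 on the control-|1⟩ pair (|10⟩, |11⟩).
T = [[1, 0], [0, (1/√2 + (1/√2)i)]].
With a = amp(|10⟩) = 0 and b = amp(|11⟩) = 0.6908:
new amp(|10⟩) = (1)·a = 0
new amp(|11⟩) = (1/√2 + (1/√2)i)·b = (0.4885 + 0.4885i)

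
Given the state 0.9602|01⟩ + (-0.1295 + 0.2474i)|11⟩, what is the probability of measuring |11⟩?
0.07798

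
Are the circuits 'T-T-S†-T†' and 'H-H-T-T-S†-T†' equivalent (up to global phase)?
Yes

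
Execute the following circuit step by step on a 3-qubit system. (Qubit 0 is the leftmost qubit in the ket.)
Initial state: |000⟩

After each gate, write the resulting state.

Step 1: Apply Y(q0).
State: i|100⟩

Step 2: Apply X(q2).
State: i|101⟩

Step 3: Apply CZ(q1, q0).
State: i|101⟩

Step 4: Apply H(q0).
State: (1/√2)i|001⟩ - (1/√2)i|101⟩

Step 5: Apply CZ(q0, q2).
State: (1/√2)i|001⟩ + (1/√2)i|101⟩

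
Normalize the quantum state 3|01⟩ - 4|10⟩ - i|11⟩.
0.5883|01⟩ - 0.7845|10⟩ - 0.1961i|11⟩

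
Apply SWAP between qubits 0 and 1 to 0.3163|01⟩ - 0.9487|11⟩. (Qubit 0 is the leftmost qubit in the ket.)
0.3163|10⟩ - 0.9487|11⟩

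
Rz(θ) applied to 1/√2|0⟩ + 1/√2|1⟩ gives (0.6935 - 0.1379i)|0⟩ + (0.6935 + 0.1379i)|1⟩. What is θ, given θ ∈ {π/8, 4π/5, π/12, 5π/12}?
π/8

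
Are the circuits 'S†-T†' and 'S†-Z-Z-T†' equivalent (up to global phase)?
Yes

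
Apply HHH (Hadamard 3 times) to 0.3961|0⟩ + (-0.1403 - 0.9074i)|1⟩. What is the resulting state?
(0.1809 - 0.6416i)|0⟩ + (0.3793 + 0.6416i)|1⟩

H² = I, so H^3 = H: a single Hadamard. With (a, b) = (0.3961, (-0.1403 - 0.9074i)), H gives ((a + b)/√2, (a − b)/√2) = ((0.1809 - 0.6416i), (0.3793 + 0.6416i)).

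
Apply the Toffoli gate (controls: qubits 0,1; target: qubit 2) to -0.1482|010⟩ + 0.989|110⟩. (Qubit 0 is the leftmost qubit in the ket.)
-0.1482|010⟩ + 0.989|111⟩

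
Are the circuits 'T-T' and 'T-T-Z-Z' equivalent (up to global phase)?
Yes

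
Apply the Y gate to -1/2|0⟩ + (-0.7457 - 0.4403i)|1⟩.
(-0.4403 + 0.7457i)|0⟩ - (1/2)i|1⟩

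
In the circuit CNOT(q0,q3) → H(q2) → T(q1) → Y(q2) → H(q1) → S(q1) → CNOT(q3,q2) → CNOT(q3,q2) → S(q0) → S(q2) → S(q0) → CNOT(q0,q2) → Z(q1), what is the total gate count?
13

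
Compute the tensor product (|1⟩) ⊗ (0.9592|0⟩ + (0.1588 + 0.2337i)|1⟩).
0.9592|10⟩ + (0.1588 + 0.2337i)|11⟩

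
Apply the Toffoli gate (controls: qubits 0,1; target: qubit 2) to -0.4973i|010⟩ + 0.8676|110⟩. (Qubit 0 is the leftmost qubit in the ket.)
-0.4973i|010⟩ + 0.8676|111⟩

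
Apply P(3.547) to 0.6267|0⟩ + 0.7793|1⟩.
0.6267|0⟩ + (-0.7161 - 0.3074i)|1⟩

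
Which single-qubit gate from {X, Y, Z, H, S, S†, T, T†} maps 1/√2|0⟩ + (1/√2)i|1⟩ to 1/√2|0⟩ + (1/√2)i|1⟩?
Y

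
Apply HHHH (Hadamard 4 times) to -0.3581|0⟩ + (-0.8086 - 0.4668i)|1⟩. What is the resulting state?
-0.3581|0⟩ + (-0.8086 - 0.4668i)|1⟩

H² = I, so an even number of Hadamards cancels: H^4 = I and the state is unchanged.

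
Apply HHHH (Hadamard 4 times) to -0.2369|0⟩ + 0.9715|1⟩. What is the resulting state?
-0.2369|0⟩ + 0.9715|1⟩

H² = I, so an even number of Hadamards cancels: H^4 = I and the state is unchanged.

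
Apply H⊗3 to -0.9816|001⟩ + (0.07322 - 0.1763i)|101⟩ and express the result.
(-0.3212 - 0.06233i)|000⟩ + (0.3212 + 0.06233i)|001⟩ + (-0.3212 - 0.06233i)|010⟩ + (0.3212 + 0.06233i)|011⟩ + (-0.3729 + 0.06233i)|100⟩ + (0.3729 - 0.06233i)|101⟩ + (-0.3729 + 0.06233i)|110⟩ + (0.3729 - 0.06233i)|111⟩

H⊗3 gives amp(|y⟩) = (1/2√2) Σ_x (−1)^(x·y) amp(|x⟩), where x·y is the number of positions in which both x and y have a 1.
|000⟩: (-0.9816 + (0.07322 - 0.1763i))/(2√2) = (-0.3212 - 0.06233i)
|001⟩: (0.9816 - (0.07322 - 0.1763i))/(2√2) = (0.3212 + 0.06233i)
|010⟩: (-0.9816 + (0.07322 - 0.1763i))/(2√2) = (-0.3212 - 0.06233i)
|011⟩: (0.9816 - (0.07322 - 0.1763i))/(2√2) = (0.3212 + 0.06233i)
|100⟩: (-0.9816 - (0.07322 - 0.1763i))/(2√2) = (-0.3729 + 0.06233i)
|101⟩: (0.9816 + (0.07322 - 0.1763i))/(2√2) = (0.3729 - 0.06233i)
|110⟩: (-0.9816 - (0.07322 - 0.1763i))/(2√2) = (-0.3729 + 0.06233i)
|111⟩: (0.9816 + (0.07322 - 0.1763i))/(2√2) = (0.3729 - 0.06233i)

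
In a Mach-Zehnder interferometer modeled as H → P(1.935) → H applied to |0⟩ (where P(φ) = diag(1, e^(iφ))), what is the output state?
(0.3219 + 0.4672i)|0⟩ + (0.6781 - 0.4672i)|1⟩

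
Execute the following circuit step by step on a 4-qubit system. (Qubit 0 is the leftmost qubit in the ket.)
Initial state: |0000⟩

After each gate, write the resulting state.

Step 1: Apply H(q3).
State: 1/√2|0000⟩ + 1/√2|0001⟩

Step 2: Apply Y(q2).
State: (1/√2)i|0010⟩ + (1/√2)i|0011⟩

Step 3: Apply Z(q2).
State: -(1/√2)i|0010⟩ - (1/√2)i|0011⟩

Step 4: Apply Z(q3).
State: -(1/√2)i|0010⟩ + (1/√2)i|0011⟩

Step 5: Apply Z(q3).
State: -(1/√2)i|0010⟩ - (1/√2)i|0011⟩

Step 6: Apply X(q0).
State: -(1/√2)i|1010⟩ - (1/√2)i|1011⟩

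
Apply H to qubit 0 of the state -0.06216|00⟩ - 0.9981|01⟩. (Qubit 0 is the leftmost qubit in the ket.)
-0.04395|00⟩ - 0.7058|01⟩ - 0.04395|10⟩ - 0.7058|11⟩

H on qubit 0 mixes each pair of kets that differ only in qubit 0: amplitudes (a, b) of (|…0…⟩, |…1…⟩) become ((a + b)/√2, (a − b)/√2). Kets absent from the input have amplitude 0.
(|00⟩, |10⟩): (a, b) = (-0.06216, 0) → (-0.04395, -0.04395)
(|01⟩, |11⟩): (a, b) = (-0.9981, 0) → (-0.7058, -0.7058)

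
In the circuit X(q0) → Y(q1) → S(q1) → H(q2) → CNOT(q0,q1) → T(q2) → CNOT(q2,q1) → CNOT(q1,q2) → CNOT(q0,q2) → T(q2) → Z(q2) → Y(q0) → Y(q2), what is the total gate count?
13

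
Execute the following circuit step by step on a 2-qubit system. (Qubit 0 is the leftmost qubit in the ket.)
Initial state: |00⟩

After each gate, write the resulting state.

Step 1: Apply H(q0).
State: 1/√2|00⟩ + 1/√2|10⟩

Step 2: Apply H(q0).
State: |00⟩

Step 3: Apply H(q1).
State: 1/√2|00⟩ + 1/√2|01⟩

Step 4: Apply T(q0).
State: 1/√2|00⟩ + 1/√2|01⟩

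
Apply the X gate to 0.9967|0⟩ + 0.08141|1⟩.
0.08141|0⟩ + 0.9967|1⟩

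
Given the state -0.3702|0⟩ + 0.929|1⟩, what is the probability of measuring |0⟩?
0.137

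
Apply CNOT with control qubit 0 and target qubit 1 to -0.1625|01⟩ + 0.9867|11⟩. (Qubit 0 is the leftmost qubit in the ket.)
-0.1625|01⟩ + 0.9867|10⟩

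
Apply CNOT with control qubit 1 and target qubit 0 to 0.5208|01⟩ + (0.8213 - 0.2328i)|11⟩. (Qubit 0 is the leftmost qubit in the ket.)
(0.8213 - 0.2328i)|01⟩ + 0.5208|11⟩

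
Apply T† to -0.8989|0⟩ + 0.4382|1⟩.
-0.8989|0⟩ + (0.3099 - 0.3099i)|1⟩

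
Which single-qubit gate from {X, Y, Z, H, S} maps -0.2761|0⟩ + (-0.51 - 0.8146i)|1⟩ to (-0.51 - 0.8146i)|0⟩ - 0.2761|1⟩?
X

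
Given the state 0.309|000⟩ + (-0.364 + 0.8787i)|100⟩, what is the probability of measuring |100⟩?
0.9046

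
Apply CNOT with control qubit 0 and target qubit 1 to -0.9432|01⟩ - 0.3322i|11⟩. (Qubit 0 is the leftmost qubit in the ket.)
-0.9432|01⟩ - 0.3322i|10⟩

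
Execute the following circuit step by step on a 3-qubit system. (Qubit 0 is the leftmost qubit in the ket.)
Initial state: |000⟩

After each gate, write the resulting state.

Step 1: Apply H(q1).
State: 1/√2|000⟩ + 1/√2|010⟩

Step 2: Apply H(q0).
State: 1/2|000⟩ + 1/2|010⟩ + 1/2|100⟩ + 1/2|110⟩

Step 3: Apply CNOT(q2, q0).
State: 1/2|000⟩ + 1/2|010⟩ + 1/2|100⟩ + 1/2|110⟩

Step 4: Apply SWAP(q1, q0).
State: 1/2|000⟩ + 1/2|010⟩ + 1/2|100⟩ + 1/2|110⟩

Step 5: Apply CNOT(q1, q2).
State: 1/2|000⟩ + 1/2|011⟩ + 1/2|100⟩ + 1/2|111⟩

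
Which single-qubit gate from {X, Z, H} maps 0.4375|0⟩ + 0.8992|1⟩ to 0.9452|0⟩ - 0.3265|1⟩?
H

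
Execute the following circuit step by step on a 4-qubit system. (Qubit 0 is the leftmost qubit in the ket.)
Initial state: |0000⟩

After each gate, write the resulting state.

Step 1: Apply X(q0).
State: |1000⟩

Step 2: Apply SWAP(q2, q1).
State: |1000⟩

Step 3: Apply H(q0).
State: 1/√2|0000⟩ - 1/√2|1000⟩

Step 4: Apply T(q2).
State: 1/√2|0000⟩ - 1/√2|1000⟩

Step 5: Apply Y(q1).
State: (1/√2)i|0100⟩ - (1/√2)i|1100⟩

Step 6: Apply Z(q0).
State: (1/√2)i|0100⟩ + (1/√2)i|1100⟩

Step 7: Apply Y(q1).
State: 1/√2|0000⟩ + 1/√2|1000⟩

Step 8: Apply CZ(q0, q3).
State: 1/√2|0000⟩ + 1/√2|1000⟩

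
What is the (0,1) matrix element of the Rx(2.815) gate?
-0.9867i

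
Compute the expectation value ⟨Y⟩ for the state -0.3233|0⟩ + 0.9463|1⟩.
0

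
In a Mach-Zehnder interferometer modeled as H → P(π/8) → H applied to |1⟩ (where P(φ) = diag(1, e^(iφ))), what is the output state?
(0.03806 - 0.1913i)|0⟩ + (0.9619 + 0.1913i)|1⟩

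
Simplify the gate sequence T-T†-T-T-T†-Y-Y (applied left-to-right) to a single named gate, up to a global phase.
T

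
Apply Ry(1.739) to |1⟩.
-0.764|0⟩ + 0.6452|1⟩

Ry(1.739) = [[cos(θ/2), −sin(θ/2)], [sin(θ/2), cos(θ/2)]]; θ = 1.739, cos(θ/2) ≈ 0.645209, sin(θ/2) ≈ 0.764006.
With a = amp(|0⟩) = 0 and b = amp(|1⟩) = 1:
new amp(|0⟩) = (0.645209)·a + (-0.764006)·b = -0.764
new amp(|1⟩) = (0.764006)·a + (0.645209)·b = 0.6452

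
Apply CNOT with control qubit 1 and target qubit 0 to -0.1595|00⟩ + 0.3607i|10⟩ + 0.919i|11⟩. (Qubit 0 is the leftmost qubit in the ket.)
-0.1595|00⟩ + 0.919i|01⟩ + 0.3607i|10⟩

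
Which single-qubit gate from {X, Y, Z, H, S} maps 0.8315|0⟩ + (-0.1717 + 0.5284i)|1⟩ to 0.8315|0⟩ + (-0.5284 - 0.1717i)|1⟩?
S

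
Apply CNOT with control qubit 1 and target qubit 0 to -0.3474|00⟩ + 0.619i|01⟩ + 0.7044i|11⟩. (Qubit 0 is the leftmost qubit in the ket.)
-0.3474|00⟩ + 0.7044i|01⟩ + 0.619i|11⟩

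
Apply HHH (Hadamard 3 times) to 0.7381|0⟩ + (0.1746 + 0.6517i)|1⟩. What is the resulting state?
(0.6454 + 0.4608i)|0⟩ + (0.3985 - 0.4608i)|1⟩

H² = I, so H^3 = H: a single Hadamard. With (a, b) = (0.7381, (0.1746 + 0.6517i)), H gives ((a + b)/√2, (a − b)/√2) = ((0.6454 + 0.4608i), (0.3985 - 0.4608i)).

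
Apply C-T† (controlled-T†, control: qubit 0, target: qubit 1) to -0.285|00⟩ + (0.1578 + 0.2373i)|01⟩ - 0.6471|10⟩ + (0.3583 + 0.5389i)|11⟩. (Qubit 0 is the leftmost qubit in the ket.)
-0.285|00⟩ + (0.1578 + 0.2373i)|01⟩ - 0.6471|10⟩ + (0.6344 + 0.1277i)|11⟩

C-T† leaves the control-|0⟩ kets |00⟩, |01⟩ unchanged and applies T† to qubit 1 on the control-|1⟩ pair (|10⟩, |11⟩).
T† = [[1, 0], [0, (1/√2 - (1/√2)i)]].
With a = amp(|10⟩) = -0.6471 and b = amp(|11⟩) = (0.3583 + 0.5389i):
new amp(|10⟩) = (1)·a = -0.6471
new amp(|11⟩) = (1/√2 - (1/√2)i)·b = (0.6344 + 0.1277i)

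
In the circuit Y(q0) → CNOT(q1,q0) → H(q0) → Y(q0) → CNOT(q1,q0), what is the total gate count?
5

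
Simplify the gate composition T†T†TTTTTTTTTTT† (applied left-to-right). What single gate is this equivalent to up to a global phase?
T†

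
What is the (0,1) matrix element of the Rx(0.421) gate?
-0.2089i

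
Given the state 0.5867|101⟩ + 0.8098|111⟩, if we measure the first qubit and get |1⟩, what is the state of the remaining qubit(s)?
0.5867|01⟩ + 0.8098|11⟩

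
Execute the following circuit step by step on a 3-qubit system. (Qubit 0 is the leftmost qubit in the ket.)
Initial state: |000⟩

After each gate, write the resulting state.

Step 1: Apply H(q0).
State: 1/√2|000⟩ + 1/√2|100⟩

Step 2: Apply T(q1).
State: 1/√2|000⟩ + 1/√2|100⟩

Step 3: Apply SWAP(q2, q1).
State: 1/√2|000⟩ + 1/√2|100⟩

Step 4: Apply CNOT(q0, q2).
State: 1/√2|000⟩ + 1/√2|101⟩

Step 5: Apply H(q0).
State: 1/2|000⟩ + 1/2|001⟩ + 1/2|100⟩ - 1/2|101⟩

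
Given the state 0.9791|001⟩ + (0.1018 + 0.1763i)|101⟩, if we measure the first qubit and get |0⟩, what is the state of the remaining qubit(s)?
|01⟩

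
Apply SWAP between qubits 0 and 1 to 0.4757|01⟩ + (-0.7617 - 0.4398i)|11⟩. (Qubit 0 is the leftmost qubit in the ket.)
0.4757|10⟩ + (-0.7617 - 0.4398i)|11⟩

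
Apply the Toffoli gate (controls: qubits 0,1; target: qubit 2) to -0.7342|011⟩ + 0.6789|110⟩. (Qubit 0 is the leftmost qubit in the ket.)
-0.7342|011⟩ + 0.6789|111⟩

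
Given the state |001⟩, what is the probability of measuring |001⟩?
1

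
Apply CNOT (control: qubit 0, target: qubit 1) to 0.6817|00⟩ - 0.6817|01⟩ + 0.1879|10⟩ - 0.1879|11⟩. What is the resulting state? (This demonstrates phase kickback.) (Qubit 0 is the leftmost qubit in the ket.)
0.6817|00⟩ - 0.6817|01⟩ - 0.1879|10⟩ + 0.1879|11⟩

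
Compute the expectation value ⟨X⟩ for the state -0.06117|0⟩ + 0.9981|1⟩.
-0.1221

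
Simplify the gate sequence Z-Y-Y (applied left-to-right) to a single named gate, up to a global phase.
Z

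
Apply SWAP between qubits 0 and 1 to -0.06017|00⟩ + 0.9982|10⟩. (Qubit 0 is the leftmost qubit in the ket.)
-0.06017|00⟩ + 0.9982|01⟩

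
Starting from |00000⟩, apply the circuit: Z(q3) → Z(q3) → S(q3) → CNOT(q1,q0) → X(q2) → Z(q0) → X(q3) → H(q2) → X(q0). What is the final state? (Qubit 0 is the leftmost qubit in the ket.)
1/√2|10010⟩ - 1/√2|10110⟩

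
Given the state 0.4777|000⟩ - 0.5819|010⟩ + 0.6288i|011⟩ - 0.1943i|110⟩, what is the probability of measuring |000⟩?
0.2282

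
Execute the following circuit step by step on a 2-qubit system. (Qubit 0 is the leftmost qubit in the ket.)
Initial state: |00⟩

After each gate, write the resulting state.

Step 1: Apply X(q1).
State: |01⟩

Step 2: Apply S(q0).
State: |01⟩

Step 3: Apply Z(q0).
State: |01⟩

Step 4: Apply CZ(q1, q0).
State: |01⟩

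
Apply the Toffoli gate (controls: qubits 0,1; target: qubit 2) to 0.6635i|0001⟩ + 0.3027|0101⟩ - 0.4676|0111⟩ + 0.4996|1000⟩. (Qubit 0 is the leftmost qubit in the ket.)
0.6635i|0001⟩ + 0.3027|0101⟩ - 0.4676|0111⟩ + 0.4996|1000⟩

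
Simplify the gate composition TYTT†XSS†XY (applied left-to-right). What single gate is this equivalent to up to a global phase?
T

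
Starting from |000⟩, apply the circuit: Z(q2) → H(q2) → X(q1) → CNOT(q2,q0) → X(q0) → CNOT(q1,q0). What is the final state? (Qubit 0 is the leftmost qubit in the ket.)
1/√2|010⟩ + 1/√2|111⟩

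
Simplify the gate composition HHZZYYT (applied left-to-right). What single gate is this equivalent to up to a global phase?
T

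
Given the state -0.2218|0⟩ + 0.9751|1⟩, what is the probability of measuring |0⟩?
0.0492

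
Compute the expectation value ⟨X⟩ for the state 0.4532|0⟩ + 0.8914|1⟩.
0.808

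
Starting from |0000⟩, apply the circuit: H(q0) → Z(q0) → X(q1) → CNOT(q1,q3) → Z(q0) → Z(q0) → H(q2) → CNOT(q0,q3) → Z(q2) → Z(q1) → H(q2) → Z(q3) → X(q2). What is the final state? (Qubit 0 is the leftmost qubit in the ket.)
1/√2|0101⟩ + 1/√2|1100⟩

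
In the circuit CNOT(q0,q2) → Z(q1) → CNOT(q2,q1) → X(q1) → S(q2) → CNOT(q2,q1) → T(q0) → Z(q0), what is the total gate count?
8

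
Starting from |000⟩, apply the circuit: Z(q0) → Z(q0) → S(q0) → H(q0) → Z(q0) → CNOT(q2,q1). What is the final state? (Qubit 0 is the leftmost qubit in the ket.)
1/√2|000⟩ - 1/√2|100⟩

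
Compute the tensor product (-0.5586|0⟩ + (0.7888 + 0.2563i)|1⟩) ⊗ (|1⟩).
-0.5586|01⟩ + (0.7888 + 0.2563i)|11⟩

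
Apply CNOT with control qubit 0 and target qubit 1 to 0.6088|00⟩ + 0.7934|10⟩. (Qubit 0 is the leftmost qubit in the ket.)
0.6088|00⟩ + 0.7934|11⟩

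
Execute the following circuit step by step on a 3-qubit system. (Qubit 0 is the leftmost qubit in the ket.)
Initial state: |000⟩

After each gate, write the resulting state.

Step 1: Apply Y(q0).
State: i|100⟩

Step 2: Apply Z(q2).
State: i|100⟩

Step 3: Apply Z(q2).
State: i|100⟩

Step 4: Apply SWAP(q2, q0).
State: i|001⟩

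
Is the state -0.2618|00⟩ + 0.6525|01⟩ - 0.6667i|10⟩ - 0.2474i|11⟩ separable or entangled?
Entangled

Writing the state as a|00⟩ + b|01⟩ + c|10⟩ + d|11⟩, it is a product state iff ad − bc = 0.
Here (a, b, c, d) = (-0.2618, 0.6525, -0.6667i, -0.2474i): ad − bc = (-0.2618)(-0.2474i) − (0.6525)(-0.6667i) = 0.4998i ≠ 0, so the state is entangled.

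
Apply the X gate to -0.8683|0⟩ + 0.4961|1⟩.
0.4961|0⟩ - 0.8683|1⟩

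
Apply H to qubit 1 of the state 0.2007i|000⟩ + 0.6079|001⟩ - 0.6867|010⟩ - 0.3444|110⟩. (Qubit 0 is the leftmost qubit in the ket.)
(-0.4856 + 0.1419i)|000⟩ + 0.4299|001⟩ + (0.4856 + 0.1419i)|010⟩ + 0.4299|011⟩ - 0.2435|100⟩ + 0.2435|110⟩

H on qubit 1 mixes each pair of kets that differ only in qubit 1: amplitudes (a, b) of (|…0…⟩, |…1…⟩) become ((a + b)/√2, (a − b)/√2). Kets absent from the input have amplitude 0.
(|000⟩, |010⟩): (a, b) = (0.2007i, -0.6867) → ((-0.4856 + 0.1419i), (0.4856 + 0.1419i))
(|001⟩, |011⟩): (a, b) = (0.6079, 0) → (0.4299, 0.4299)
(|100⟩, |110⟩): (a, b) = (0, -0.3444) → (-0.2435, 0.2435)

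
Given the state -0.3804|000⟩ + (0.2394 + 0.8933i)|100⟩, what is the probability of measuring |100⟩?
0.8553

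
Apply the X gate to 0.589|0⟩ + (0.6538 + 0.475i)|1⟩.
(0.6538 + 0.475i)|0⟩ + 0.589|1⟩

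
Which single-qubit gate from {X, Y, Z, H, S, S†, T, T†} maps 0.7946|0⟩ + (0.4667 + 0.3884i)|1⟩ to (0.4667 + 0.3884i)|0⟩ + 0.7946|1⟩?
X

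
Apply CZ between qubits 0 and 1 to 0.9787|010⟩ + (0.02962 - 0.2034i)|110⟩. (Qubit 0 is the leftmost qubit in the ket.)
0.9787|010⟩ + (-0.02962 + 0.2034i)|110⟩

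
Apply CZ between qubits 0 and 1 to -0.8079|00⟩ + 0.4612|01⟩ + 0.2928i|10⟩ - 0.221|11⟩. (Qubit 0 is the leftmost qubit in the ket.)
-0.8079|00⟩ + 0.4612|01⟩ + 0.2928i|10⟩ + 0.221|11⟩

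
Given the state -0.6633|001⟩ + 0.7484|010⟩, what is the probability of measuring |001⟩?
0.44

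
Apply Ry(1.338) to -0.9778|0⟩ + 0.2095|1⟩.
-0.897|0⟩ - 0.4421|1⟩

Ry(1.338) = [[cos(θ/2), −sin(θ/2)], [sin(θ/2), cos(θ/2)]]; θ = 1.338, cos(θ/2) ≈ 0.784442, sin(θ/2) ≈ 0.620202.
With a = amp(|0⟩) = -0.9778 and b = amp(|1⟩) = 0.2095:
new amp(|0⟩) = (0.784442)·a + (-0.620202)·b = -0.897
new amp(|1⟩) = (0.620202)·a + (0.784442)·b = -0.4421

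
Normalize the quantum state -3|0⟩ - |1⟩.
-0.9487|0⟩ - 0.3162|1⟩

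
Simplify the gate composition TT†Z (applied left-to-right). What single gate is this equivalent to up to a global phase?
Z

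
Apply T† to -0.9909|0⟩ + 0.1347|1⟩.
-0.9909|0⟩ + (0.09525 - 0.09525i)|1⟩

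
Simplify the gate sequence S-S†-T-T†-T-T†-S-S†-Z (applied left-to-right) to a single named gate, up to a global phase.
Z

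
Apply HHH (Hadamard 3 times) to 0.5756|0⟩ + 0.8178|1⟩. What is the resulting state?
0.9853|0⟩ - 0.1713|1⟩

H² = I, so H^3 = H: a single Hadamard. With (a, b) = (0.5756, 0.8178), H gives ((a + b)/√2, (a − b)/√2) = (0.9853, -0.1713).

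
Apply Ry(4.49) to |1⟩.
-0.7812|0⟩ - 0.6243|1⟩

Ry(4.49) = [[cos(θ/2), −sin(θ/2)], [sin(θ/2), cos(θ/2)]]; θ = 4.49, cos(θ/2) ≈ -0.624275, sin(θ/2) ≈ 0.781204.
With a = amp(|0⟩) = 0 and b = amp(|1⟩) = 1:
new amp(|0⟩) = (-0.624275)·a + (-0.781204)·b = -0.7812
new amp(|1⟩) = (0.781204)·a + (-0.624275)·b = -0.6243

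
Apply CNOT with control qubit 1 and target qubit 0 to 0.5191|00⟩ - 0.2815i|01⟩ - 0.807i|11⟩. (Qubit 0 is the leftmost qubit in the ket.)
0.5191|00⟩ - 0.807i|01⟩ - 0.2815i|11⟩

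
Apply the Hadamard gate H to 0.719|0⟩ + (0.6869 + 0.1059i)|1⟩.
(0.9941 + 0.07488i)|0⟩ + (0.0227 - 0.07488i)|1⟩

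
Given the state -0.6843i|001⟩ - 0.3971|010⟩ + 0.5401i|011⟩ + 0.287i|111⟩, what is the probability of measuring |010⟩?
0.1577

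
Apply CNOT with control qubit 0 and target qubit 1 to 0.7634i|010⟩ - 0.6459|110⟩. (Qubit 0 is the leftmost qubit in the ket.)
0.7634i|010⟩ - 0.6459|100⟩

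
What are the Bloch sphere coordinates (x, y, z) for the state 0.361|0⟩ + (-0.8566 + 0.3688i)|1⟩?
(-0.6185, 0.2663, -0.7395)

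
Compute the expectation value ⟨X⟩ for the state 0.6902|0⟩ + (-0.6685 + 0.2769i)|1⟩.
-0.9228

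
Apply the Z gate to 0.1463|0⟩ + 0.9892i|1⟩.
0.1463|0⟩ - 0.9892i|1⟩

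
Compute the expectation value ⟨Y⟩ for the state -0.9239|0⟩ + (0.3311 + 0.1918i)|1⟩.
-0.3544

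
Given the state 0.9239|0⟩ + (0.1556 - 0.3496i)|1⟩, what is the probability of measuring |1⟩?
0.1464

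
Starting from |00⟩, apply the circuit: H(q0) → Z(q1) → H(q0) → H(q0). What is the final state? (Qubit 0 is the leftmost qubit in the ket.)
1/√2|00⟩ + 1/√2|10⟩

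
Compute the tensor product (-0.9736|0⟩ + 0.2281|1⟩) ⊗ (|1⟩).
-0.9736|01⟩ + 0.2281|11⟩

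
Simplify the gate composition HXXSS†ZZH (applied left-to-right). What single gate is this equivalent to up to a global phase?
I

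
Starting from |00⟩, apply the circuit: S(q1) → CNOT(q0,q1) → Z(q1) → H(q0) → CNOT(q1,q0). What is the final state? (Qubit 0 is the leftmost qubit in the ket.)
1/√2|00⟩ + 1/√2|10⟩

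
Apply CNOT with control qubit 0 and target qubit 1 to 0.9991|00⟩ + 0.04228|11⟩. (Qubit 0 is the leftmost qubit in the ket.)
0.9991|00⟩ + 0.04228|10⟩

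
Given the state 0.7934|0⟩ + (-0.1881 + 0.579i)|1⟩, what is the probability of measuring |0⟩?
0.6295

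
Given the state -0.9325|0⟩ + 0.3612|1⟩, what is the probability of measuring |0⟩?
0.8696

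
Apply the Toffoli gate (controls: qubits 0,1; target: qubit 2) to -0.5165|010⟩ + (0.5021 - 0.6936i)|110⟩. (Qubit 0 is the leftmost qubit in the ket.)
-0.5165|010⟩ + (0.5021 - 0.6936i)|111⟩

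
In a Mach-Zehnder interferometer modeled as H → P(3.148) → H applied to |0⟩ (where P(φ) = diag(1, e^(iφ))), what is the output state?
(0.00001026 - 0.003204i)|0⟩ + (1 + 0.003204i)|1⟩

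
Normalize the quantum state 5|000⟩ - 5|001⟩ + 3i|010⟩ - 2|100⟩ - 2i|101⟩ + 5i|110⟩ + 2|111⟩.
0.5103|000⟩ - 0.5103|001⟩ + 0.3062i|010⟩ - 0.2041|100⟩ - 0.2041i|101⟩ + 0.5103i|110⟩ + 0.2041|111⟩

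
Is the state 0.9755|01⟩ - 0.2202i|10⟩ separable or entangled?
Entangled

Writing the state as a|00⟩ + b|01⟩ + c|10⟩ + d|11⟩, it is a product state iff ad − bc = 0.
Here (a, b, c, d) = (0, 0.9755, -0.2202i, 0): ad − bc = (0)(0) − (0.9755)(-0.2202i) = 0.2148i ≠ 0, so the state is entangled.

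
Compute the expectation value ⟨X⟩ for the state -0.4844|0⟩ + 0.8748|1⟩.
-0.8475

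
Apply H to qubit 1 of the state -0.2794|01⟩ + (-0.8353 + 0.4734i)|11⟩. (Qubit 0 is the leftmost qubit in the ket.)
-0.1976|00⟩ + 0.1976|01⟩ + (-0.5906 + 0.3347i)|10⟩ + (0.5906 - 0.3347i)|11⟩

H on qubit 1 mixes each pair of kets that differ only in qubit 1: amplitudes (a, b) of (|…0…⟩, |…1…⟩) become ((a + b)/√2, (a − b)/√2). Kets absent from the input have amplitude 0.
(|00⟩, |01⟩): (a, b) = (0, -0.2794) → (-0.1976, 0.1976)
(|10⟩, |11⟩): (a, b) = (0, (-0.8353 + 0.4734i)) → ((-0.5906 + 0.3347i), (0.5906 - 0.3347i))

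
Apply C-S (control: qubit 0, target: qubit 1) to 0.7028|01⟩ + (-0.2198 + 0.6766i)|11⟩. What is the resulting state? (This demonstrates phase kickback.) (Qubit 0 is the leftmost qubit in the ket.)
0.7028|01⟩ + (-0.6766 - 0.2198i)|11⟩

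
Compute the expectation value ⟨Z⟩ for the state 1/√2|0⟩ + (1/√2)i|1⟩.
0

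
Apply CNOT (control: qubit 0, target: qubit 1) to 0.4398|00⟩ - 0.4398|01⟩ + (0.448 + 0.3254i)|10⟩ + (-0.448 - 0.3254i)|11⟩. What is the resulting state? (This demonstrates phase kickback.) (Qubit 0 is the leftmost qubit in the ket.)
0.4398|00⟩ - 0.4398|01⟩ + (-0.448 - 0.3254i)|10⟩ + (0.448 + 0.3254i)|11⟩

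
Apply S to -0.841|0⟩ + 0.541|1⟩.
-0.841|0⟩ + 0.541i|1⟩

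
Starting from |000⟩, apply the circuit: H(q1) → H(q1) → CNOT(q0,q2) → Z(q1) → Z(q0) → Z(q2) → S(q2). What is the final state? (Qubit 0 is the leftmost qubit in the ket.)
|000⟩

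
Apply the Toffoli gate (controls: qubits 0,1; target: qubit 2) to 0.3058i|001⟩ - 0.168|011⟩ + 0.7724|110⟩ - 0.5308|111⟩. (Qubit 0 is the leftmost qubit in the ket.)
0.3058i|001⟩ - 0.168|011⟩ - 0.5308|110⟩ + 0.7724|111⟩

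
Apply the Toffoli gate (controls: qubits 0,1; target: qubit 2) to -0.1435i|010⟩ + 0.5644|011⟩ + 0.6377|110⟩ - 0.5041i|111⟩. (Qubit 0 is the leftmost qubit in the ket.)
-0.1435i|010⟩ + 0.5644|011⟩ - 0.5041i|110⟩ + 0.6377|111⟩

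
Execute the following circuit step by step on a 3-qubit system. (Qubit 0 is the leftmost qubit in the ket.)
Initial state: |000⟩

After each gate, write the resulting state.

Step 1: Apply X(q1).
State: |010⟩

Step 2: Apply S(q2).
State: |010⟩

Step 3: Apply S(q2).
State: |010⟩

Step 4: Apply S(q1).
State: i|010⟩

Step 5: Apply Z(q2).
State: i|010⟩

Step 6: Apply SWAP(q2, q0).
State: i|010⟩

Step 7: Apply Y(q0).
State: -|110⟩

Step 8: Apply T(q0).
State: (-1/√2 - (1/√2)i)|110⟩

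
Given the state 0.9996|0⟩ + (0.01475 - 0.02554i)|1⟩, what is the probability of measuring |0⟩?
0.9992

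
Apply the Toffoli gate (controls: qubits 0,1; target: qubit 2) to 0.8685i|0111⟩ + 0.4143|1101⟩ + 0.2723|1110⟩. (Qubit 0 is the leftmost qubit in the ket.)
0.8685i|0111⟩ + 0.2723|1100⟩ + 0.4143|1111⟩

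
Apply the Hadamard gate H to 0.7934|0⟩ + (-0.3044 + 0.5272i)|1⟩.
(0.3458 + 0.3728i)|0⟩ + (0.7763 - 0.3728i)|1⟩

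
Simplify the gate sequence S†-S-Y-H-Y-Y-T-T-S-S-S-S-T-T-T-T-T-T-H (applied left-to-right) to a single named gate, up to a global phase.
Y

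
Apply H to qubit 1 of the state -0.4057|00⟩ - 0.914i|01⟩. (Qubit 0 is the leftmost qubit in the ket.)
(-0.2869 - 0.6463i)|00⟩ + (-0.2869 + 0.6463i)|01⟩

H on qubit 1 mixes each pair of kets that differ only in qubit 1: amplitudes (a, b) of (|…0…⟩, |…1…⟩) become ((a + b)/√2, (a − b)/√2). Kets absent from the input have amplitude 0.
(|00⟩, |01⟩): (a, b) = (-0.4057, -0.914i) → ((-0.2869 - 0.6463i), (-0.2869 + 0.6463i))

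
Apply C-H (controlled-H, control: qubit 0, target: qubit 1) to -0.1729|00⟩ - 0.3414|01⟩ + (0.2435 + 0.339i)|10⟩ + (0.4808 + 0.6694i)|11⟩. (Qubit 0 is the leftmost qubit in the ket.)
-0.1729|00⟩ - 0.3414|01⟩ + (0.5122 + 0.713i)|10⟩ + (-0.1678 - 0.2336i)|11⟩

C-H leaves the control-|0⟩ kets |00⟩, |01⟩ unchanged and applies H to qubit 1 on the control-|1⟩ pair (|10⟩, |11⟩).
H = [[1/√2, 1/√2], [1/√2, -1/√2]].
With a = amp(|10⟩) = (0.2435 + 0.339i) and b = amp(|11⟩) = (0.4808 + 0.6694i):
new amp(|10⟩) = (1/√2)·a + (1/√2)·b = (0.5122 + 0.713i)
new amp(|11⟩) = (1/√2)·a + (-1/√2)·b = (-0.1678 - 0.2336i)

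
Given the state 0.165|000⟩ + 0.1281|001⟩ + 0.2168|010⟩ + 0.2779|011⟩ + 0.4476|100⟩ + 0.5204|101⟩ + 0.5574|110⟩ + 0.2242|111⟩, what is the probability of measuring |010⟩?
0.047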